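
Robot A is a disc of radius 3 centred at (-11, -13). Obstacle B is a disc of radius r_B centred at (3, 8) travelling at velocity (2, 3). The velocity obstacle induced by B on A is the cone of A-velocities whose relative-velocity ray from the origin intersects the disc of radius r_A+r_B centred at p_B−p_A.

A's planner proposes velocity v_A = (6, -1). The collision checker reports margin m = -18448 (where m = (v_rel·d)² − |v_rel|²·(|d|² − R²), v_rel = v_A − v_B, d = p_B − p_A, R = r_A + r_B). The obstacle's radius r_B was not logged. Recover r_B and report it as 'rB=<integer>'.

m = -18448
d = (14, 21);  v_rel = (4, -4),  |v_rel|² = 32
v_rel×d = (4)·(21) − (-4)·(14) = 140
since m = R²·32 − 140²:  R² = (19600 + -18448) / 32 = 36
R = √36 = 6  ⇒  r_B = 6 − 3 = 3

rB=3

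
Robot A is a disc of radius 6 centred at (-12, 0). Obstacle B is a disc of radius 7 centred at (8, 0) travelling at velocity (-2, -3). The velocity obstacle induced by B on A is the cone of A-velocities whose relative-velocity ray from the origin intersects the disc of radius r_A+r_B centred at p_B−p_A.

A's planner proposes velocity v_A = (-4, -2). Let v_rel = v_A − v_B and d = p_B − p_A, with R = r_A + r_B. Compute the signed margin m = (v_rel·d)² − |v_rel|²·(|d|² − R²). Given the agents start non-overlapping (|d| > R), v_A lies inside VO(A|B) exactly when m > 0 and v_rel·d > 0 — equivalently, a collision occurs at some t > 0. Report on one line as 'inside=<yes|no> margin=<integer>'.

d = (20, 0),  |d|² = 400;  R = 6+7 = 13,  c = 400−13² = 231
v_rel = (-2, 1),  |v_rel|² = 5;  v_rel·d = (-2)·(20) + (1)·(0) = -40
5·t² + 80·t + 231 = 0  ⇒  m = (-40)² − 5·231 = 445
m = 445 > 0,  v_rel·d = -40 < 0  ⇒  outside

inside=no margin=445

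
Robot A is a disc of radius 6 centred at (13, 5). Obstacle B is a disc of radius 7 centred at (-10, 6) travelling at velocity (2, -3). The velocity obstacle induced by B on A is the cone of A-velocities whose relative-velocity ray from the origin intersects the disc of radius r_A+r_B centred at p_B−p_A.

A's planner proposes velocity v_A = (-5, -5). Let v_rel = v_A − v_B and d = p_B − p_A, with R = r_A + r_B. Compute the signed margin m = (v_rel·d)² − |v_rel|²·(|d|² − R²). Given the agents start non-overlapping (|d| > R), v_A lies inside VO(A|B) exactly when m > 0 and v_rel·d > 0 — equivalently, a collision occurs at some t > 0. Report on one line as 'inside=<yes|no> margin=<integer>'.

d = (-23, 1),  |d|² = 530;  R = 6+7 = 13,  c = 530−13² = 361
v_rel = (-7, -2),  |v_rel|² = 53;  v_rel·d = (-7)·(-23) + (-2)·(1) = 159
53·t² − 318·t + 361 = 0  ⇒  m = 159² − 53·361 = 6148
m = 6148 > 0,  v_rel·d = 159 > 0  ⇒  inside

inside=yes margin=6148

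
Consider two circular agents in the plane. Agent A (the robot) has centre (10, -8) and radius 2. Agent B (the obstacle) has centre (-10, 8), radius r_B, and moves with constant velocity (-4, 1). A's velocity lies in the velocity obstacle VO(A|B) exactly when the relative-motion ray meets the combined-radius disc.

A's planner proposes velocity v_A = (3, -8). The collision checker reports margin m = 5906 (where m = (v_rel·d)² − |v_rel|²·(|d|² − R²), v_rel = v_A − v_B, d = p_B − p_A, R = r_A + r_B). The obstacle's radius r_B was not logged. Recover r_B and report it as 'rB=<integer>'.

m = 5906
d = (-20, 16);  v_rel = (7, -9),  |v_rel|² = 130
v_rel×d = (7)·(16) − (-9)·(-20) = -68
since m = R²·130 − (-68)²:  R² = (4624 + 5906) / 130 = 81
R = √81 = 9  ⇒  r_B = 9 − 2 = 7

rB=7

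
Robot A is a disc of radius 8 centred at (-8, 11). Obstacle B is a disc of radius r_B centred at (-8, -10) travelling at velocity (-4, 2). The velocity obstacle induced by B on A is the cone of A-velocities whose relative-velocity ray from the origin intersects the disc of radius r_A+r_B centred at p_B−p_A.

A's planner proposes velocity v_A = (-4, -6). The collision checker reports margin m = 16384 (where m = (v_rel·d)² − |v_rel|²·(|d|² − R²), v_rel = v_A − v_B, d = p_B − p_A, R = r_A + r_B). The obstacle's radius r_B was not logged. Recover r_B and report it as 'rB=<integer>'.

m = 16384
d = (0, -21);  v_rel = (0, -8),  |v_rel|² = 64
v_rel×d = (0)·(-21) − (-8)·(0) = 0
since m = R²·64 − 0²:  R² = (0 + 16384) / 64 = 256
R = √256 = 16  ⇒  r_B = 16 − 8 = 8

rB=8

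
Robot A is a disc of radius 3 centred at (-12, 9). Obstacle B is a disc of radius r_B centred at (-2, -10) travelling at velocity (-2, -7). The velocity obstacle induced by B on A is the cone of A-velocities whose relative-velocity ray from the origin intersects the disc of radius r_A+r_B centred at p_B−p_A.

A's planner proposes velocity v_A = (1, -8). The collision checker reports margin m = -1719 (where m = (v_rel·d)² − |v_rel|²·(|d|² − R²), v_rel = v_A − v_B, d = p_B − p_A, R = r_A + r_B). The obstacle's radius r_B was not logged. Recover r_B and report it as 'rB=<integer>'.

m = -1719
d = (10, -19);  v_rel = (3, -1),  |v_rel|² = 10
v_rel×d = (3)·(-19) − (-1)·(10) = -47
since m = R²·10 − (-47)²:  R² = (2209 + -1719) / 10 = 49
R = √49 = 7  ⇒  r_B = 7 − 3 = 4

rB=4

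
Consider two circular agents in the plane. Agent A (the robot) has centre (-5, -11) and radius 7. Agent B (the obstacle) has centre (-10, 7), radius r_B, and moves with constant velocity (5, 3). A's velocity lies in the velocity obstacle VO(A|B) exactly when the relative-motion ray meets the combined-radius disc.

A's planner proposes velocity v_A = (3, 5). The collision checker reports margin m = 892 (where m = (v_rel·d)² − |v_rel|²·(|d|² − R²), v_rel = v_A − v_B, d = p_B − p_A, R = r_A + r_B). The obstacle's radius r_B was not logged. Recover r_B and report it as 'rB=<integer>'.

m = 892
d = (-5, 18);  v_rel = (-2, 2),  |v_rel|² = 8
v_rel×d = (-2)·(18) − (2)·(-5) = -26
since m = R²·8 − (-26)²:  R² = (676 + 892) / 8 = 196
R = √196 = 14  ⇒  r_B = 14 − 7 = 7

rB=7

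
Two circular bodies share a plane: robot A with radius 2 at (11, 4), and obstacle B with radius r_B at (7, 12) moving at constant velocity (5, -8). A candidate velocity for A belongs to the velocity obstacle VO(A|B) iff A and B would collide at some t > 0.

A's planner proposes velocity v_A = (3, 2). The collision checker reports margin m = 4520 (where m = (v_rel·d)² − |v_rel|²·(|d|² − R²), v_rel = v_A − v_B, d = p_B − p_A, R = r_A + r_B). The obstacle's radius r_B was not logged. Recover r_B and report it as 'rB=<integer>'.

m = 4520
d = (-4, 8);  v_rel = (-2, 10),  |v_rel|² = 104
v_rel×d = (-2)·(8) − (10)·(-4) = 24
since m = R²·104 − 24²:  R² = (576 + 4520) / 104 = 49
R = √49 = 7  ⇒  r_B = 7 − 2 = 5

rB=5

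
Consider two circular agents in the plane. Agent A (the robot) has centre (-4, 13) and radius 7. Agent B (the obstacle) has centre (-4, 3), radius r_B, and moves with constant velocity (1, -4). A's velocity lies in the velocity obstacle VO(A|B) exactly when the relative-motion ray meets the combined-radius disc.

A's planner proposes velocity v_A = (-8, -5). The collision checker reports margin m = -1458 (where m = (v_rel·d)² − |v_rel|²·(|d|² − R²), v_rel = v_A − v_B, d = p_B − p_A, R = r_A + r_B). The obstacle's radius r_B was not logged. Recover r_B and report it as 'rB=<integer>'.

m = -1458
d = (0, -10);  v_rel = (-9, -1),  |v_rel|² = 82
v_rel×d = (-9)·(-10) − (-1)·(0) = 90
since m = R²·82 − 90²:  R² = (8100 + -1458) / 82 = 81
R = √81 = 9  ⇒  r_B = 9 − 7 = 2

rB=2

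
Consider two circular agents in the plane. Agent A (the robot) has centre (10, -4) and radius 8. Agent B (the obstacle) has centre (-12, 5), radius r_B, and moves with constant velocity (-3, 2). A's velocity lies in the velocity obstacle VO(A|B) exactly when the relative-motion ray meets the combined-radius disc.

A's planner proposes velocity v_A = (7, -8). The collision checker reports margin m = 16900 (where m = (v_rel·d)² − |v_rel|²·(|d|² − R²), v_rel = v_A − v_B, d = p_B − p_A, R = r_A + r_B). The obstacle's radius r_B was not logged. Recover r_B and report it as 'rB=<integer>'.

m = 16900
d = (-22, 9);  v_rel = (10, -10),  |v_rel|² = 200
v_rel×d = (10)·(9) − (-10)·(-22) = -130
since m = R²·200 − (-130)²:  R² = (16900 + 16900) / 200 = 169
R = √169 = 13  ⇒  r_B = 13 − 8 = 5

rB=5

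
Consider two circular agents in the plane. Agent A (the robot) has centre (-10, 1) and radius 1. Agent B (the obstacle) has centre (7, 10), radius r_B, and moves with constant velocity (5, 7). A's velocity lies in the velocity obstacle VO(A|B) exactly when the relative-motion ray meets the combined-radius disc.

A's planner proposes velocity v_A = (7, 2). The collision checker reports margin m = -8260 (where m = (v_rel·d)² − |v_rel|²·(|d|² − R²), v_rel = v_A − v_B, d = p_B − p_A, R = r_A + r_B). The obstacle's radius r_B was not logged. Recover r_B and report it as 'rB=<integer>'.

m = -8260
d = (17, 9);  v_rel = (2, -5),  |v_rel|² = 29
v_rel×d = (2)·(9) − (-5)·(17) = 103
since m = R²·29 − 103²:  R² = (10609 + -8260) / 29 = 81
R = √81 = 9  ⇒  r_B = 9 − 1 = 8

rB=8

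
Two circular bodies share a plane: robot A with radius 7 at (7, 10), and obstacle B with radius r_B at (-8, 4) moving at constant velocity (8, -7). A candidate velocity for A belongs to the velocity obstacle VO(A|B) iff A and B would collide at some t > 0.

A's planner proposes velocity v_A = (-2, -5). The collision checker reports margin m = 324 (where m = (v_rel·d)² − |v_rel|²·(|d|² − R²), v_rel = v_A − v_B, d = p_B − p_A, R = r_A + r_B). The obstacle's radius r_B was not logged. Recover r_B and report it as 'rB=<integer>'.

m = 324
d = (-15, -6);  v_rel = (-10, 2),  |v_rel|² = 104
v_rel×d = (-10)·(-6) − (2)·(-15) = 90
since m = R²·104 − 90²:  R² = (8100 + 324) / 104 = 81
R = √81 = 9  ⇒  r_B = 9 − 7 = 2

rB=2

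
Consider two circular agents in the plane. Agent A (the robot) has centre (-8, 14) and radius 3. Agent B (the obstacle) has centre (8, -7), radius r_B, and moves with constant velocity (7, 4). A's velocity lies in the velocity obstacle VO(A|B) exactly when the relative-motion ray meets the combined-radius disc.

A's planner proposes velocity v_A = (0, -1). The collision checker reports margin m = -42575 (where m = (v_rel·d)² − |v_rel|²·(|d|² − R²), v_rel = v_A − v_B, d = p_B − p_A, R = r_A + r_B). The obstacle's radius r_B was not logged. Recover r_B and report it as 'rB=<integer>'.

m = -42575
d = (16, -21);  v_rel = (-7, -5),  |v_rel|² = 74
v_rel×d = (-7)·(-21) − (-5)·(16) = 227
since m = R²·74 − 227²:  R² = (51529 + -42575) / 74 = 121
R = √121 = 11  ⇒  r_B = 11 − 3 = 8

rB=8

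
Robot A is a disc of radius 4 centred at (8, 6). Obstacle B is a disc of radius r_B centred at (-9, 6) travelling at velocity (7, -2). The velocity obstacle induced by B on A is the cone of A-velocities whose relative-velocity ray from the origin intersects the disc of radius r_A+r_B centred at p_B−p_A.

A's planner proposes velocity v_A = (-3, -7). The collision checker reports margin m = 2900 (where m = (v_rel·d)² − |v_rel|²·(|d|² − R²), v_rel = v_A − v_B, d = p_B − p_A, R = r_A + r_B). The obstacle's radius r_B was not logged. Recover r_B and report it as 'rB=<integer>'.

m = 2900
d = (-17, 0);  v_rel = (-10, -5),  |v_rel|² = 125
v_rel×d = (-10)·(0) − (-5)·(-17) = -85
since m = R²·125 − (-85)²:  R² = (7225 + 2900) / 125 = 81
R = √81 = 9  ⇒  r_B = 9 − 4 = 5

rB=5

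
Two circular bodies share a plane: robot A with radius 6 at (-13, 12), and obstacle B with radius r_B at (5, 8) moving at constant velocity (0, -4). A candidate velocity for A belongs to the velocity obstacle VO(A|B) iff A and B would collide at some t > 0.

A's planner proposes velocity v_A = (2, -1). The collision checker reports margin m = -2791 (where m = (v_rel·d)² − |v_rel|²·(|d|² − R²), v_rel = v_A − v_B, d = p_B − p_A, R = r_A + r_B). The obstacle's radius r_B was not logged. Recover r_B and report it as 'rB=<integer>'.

m = -2791
d = (18, -4);  v_rel = (2, 3),  |v_rel|² = 13
v_rel×d = (2)·(-4) − (3)·(18) = -62
since m = R²·13 − (-62)²:  R² = (3844 + -2791) / 13 = 81
R = √81 = 9  ⇒  r_B = 9 − 6 = 3

rB=3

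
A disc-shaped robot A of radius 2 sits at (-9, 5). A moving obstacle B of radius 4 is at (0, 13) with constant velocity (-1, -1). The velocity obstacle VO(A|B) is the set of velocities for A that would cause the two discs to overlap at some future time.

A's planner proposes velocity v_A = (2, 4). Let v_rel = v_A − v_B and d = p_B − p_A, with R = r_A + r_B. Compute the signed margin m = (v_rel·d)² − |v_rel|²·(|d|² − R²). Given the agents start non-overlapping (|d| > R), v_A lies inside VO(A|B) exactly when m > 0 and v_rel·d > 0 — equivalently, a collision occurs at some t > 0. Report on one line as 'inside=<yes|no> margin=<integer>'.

d = (9, 8),  |d|² = 145;  R = 2+4 = 6,  c = 145−6² = 109
v_rel = (3, 5),  |v_rel|² = 34;  v_rel·d = (3)·(9) + (5)·(8) = 67
34·t² − 134·t + 109 = 0  ⇒  m = 67² − 34·109 = 783
m = 783 > 0,  v_rel·d = 67 > 0  ⇒  inside

inside=yes margin=783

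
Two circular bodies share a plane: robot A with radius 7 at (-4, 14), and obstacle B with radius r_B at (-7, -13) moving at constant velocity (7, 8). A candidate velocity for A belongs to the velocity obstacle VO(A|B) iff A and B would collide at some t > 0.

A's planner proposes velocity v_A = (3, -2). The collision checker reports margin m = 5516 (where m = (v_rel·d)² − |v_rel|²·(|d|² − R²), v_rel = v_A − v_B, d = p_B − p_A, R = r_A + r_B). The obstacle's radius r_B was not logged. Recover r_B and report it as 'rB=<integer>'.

m = 5516
d = (-3, -27);  v_rel = (-4, -10),  |v_rel|² = 116
v_rel×d = (-4)·(-27) − (-10)·(-3) = 78
since m = R²·116 − 78²:  R² = (6084 + 5516) / 116 = 100
R = √100 = 10  ⇒  r_B = 10 − 7 = 3

rB=3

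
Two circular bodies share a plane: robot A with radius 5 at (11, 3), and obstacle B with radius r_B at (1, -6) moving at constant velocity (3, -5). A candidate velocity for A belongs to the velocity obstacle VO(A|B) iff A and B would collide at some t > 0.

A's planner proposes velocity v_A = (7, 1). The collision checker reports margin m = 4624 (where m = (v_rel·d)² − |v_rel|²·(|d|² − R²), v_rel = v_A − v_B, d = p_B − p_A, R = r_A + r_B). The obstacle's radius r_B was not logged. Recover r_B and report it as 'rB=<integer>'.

m = 4624
d = (-10, -9);  v_rel = (4, 6),  |v_rel|² = 52
v_rel×d = (4)·(-9) − (6)·(-10) = 24
since m = R²·52 − 24²:  R² = (576 + 4624) / 52 = 100
R = √100 = 10  ⇒  r_B = 10 − 5 = 5

rB=5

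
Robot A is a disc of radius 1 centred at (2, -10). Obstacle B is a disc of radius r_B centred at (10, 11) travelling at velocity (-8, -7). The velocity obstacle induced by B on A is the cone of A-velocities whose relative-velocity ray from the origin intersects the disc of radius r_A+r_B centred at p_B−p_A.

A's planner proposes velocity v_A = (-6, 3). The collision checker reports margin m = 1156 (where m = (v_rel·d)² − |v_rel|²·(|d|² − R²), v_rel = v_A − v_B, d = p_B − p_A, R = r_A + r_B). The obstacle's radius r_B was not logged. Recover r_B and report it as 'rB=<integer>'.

m = 1156
d = (8, 21);  v_rel = (2, 10),  |v_rel|² = 104
v_rel×d = (2)·(21) − (10)·(8) = -38
since m = R²·104 − (-38)²:  R² = (1444 + 1156) / 104 = 25
R = √25 = 5  ⇒  r_B = 5 − 1 = 4

rB=4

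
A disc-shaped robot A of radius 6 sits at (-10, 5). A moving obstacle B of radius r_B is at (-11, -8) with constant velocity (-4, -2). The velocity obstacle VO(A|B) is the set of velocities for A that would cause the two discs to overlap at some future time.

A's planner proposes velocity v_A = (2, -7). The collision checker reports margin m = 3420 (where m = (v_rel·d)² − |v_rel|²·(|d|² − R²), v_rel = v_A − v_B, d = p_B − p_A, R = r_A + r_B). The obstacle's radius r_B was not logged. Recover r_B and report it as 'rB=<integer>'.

m = 3420
d = (-1, -13);  v_rel = (6, -5),  |v_rel|² = 61
v_rel×d = (6)·(-13) − (-5)·(-1) = -83
since m = R²·61 − (-83)²:  R² = (6889 + 3420) / 61 = 169
R = √169 = 13  ⇒  r_B = 13 − 6 = 7

rB=7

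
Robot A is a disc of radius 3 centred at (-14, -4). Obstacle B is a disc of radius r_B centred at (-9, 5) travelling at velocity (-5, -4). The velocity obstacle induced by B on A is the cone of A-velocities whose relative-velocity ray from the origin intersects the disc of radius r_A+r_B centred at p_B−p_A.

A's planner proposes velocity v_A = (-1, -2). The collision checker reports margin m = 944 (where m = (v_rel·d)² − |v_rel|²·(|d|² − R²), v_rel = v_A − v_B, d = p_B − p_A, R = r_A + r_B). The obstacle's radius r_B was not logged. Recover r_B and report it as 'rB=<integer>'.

m = 944
d = (5, 9);  v_rel = (4, 2),  |v_rel|² = 20
v_rel×d = (4)·(9) − (2)·(5) = 26
since m = R²·20 − 26²:  R² = (676 + 944) / 20 = 81
R = √81 = 9  ⇒  r_B = 9 − 3 = 6

rB=6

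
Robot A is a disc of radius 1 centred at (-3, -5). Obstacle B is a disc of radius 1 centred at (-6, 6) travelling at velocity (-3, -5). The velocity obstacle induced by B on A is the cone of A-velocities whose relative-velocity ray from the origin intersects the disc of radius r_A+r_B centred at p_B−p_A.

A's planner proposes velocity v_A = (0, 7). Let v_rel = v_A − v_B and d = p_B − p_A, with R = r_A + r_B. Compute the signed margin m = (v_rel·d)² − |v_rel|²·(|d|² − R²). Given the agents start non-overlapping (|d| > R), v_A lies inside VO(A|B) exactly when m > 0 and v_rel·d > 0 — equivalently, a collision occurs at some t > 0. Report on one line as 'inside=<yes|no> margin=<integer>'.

d = (-3, 11),  |d|² = 130;  R = 1+1 = 2,  c = 130−2² = 126
v_rel = (3, 12),  |v_rel|² = 153;  v_rel·d = (3)·(-3) + (12)·(11) = 123
153·t² − 246·t + 126 = 0  ⇒  m = 123² − 153·126 = -4149
m = -4149 < 0,  v_rel·d = 123 > 0  ⇒  outside

inside=no margin=-4149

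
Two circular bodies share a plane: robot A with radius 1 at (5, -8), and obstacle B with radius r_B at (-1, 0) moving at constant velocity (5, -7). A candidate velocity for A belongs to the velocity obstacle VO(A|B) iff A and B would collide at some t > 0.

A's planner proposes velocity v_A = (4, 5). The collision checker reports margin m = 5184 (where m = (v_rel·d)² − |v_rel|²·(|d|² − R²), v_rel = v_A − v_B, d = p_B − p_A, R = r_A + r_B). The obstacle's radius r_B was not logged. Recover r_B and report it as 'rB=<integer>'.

m = 5184
d = (-6, 8);  v_rel = (-1, 12),  |v_rel|² = 145
v_rel×d = (-1)·(8) − (12)·(-6) = 64
since m = R²·145 − 64²:  R² = (4096 + 5184) / 145 = 64
R = √64 = 8  ⇒  r_B = 8 − 1 = 7

rB=7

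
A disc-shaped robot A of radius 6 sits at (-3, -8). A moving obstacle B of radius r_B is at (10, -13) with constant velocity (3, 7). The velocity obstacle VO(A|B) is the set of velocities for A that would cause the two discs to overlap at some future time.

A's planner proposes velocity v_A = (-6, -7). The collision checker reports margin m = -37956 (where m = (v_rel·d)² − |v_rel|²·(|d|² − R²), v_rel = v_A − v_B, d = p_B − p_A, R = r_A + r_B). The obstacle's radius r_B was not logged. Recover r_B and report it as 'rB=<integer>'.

m = -37956
d = (13, -5);  v_rel = (-9, -14),  |v_rel|² = 277
v_rel×d = (-9)·(-5) − (-14)·(13) = 227
since m = R²·277 − 227²:  R² = (51529 + -37956) / 277 = 49
R = √49 = 7  ⇒  r_B = 7 − 6 = 1

rB=1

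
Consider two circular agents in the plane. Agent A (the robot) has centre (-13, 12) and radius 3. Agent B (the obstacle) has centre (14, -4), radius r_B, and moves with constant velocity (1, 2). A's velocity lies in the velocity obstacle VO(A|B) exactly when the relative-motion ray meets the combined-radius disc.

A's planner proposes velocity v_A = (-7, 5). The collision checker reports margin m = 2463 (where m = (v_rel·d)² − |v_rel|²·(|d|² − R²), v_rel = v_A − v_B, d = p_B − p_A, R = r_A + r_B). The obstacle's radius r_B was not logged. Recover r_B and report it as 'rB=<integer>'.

m = 2463
d = (27, -16);  v_rel = (-8, 3),  |v_rel|² = 73
v_rel×d = (-8)·(-16) − (3)·(27) = 47
since m = R²·73 − 47²:  R² = (2209 + 2463) / 73 = 64
R = √64 = 8  ⇒  r_B = 8 − 3 = 5

rB=5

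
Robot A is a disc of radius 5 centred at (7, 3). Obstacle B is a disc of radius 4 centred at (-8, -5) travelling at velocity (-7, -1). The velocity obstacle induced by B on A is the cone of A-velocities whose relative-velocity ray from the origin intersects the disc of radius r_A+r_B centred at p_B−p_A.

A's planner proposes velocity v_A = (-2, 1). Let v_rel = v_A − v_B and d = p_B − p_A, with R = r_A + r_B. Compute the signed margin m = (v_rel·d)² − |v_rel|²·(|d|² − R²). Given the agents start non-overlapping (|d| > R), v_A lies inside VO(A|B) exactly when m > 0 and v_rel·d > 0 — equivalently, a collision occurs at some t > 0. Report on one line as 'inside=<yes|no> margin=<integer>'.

d = (-15, -8),  |d|² = 289;  R = 5+4 = 9,  c = 289−9² = 208
v_rel = (5, 2),  |v_rel|² = 29;  v_rel·d = (5)·(-15) + (2)·(-8) = -91
29·t² + 182·t + 208 = 0  ⇒  m = (-91)² − 29·208 = 2249
m = 2249 > 0,  v_rel·d = -91 < 0  ⇒  outside

inside=no margin=2249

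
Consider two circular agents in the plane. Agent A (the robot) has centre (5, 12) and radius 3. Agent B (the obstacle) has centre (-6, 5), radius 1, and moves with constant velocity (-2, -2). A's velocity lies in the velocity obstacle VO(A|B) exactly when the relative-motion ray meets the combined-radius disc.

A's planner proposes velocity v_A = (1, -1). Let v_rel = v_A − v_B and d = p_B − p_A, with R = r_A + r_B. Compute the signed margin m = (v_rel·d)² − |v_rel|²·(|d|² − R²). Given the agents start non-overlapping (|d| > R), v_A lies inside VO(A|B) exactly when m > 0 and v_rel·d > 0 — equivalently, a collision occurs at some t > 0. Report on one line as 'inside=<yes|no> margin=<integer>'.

d = (-11, -7),  |d|² = 170;  R = 3+1 = 4,  c = 170−4² = 154
v_rel = (3, 1),  |v_rel|² = 10;  v_rel·d = (3)·(-11) + (1)·(-7) = -40
10·t² + 80·t + 154 = 0  ⇒  m = (-40)² − 10·154 = 60
m = 60 > 0,  v_rel·d = -40 < 0  ⇒  outside

inside=no margin=60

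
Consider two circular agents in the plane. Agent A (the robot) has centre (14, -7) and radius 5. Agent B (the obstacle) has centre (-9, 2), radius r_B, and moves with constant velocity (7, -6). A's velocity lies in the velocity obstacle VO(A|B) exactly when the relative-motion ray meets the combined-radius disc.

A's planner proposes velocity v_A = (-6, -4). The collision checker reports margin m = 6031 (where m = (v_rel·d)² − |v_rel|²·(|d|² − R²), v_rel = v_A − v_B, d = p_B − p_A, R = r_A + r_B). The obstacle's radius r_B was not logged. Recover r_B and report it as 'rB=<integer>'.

m = 6031
d = (-23, 9);  v_rel = (-13, 2),  |v_rel|² = 173
v_rel×d = (-13)·(9) − (2)·(-23) = -71
since m = R²·173 − (-71)²:  R² = (5041 + 6031) / 173 = 64
R = √64 = 8  ⇒  r_B = 8 − 5 = 3

rB=3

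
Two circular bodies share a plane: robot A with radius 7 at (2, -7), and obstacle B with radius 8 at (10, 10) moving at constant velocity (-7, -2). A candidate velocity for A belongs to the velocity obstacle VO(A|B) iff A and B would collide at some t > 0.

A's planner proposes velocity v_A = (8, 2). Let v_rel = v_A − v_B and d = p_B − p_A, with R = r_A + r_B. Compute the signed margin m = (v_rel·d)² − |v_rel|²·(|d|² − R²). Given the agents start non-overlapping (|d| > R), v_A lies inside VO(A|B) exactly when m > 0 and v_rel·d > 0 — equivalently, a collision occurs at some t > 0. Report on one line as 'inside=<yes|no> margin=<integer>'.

d = (8, 17),  |d|² = 353;  R = 7+8 = 15,  c = 353−15² = 128
v_rel = (15, 4),  |v_rel|² = 241;  v_rel·d = (15)·(8) + (4)·(17) = 188
241·t² − 376·t + 128 = 0  ⇒  m = 188² − 241·128 = 4496
m = 4496 > 0,  v_rel·d = 188 > 0  ⇒  inside

inside=yes margin=4496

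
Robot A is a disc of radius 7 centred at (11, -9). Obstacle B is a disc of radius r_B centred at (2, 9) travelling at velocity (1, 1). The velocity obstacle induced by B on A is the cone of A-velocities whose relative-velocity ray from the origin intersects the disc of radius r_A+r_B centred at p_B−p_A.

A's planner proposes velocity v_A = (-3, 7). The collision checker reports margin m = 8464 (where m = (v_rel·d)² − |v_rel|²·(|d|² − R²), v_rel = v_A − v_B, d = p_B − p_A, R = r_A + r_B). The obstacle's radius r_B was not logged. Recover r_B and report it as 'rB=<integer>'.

m = 8464
d = (-9, 18);  v_rel = (-4, 6),  |v_rel|² = 52
v_rel×d = (-4)·(18) − (6)·(-9) = -18
since m = R²·52 − (-18)²:  R² = (324 + 8464) / 52 = 169
R = √169 = 13  ⇒  r_B = 13 − 7 = 6

rB=6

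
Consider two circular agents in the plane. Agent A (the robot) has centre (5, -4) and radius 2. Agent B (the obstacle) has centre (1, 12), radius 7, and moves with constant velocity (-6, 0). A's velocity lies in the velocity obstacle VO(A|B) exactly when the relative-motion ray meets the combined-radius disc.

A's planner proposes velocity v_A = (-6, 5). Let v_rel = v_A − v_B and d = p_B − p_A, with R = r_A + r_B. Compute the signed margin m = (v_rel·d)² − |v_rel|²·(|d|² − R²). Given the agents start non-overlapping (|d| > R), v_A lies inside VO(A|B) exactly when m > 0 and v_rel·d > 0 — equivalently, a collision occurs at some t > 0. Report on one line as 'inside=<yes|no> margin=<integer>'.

d = (-4, 16),  |d|² = 272;  R = 2+7 = 9,  c = 272−9² = 191
v_rel = (0, 5),  |v_rel|² = 25;  v_rel·d = (0)·(-4) + (5)·(16) = 80
25·t² − 160·t + 191 = 0  ⇒  m = 80² − 25·191 = 1625
m = 1625 > 0,  v_rel·d = 80 > 0  ⇒  inside

inside=yes margin=1625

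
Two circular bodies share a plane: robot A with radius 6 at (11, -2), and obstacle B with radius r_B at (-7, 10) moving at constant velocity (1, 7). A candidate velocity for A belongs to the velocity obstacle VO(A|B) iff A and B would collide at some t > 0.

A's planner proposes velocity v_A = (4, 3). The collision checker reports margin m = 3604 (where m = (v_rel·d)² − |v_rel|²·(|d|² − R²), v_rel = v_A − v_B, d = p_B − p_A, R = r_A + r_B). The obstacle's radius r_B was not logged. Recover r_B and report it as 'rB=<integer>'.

m = 3604
d = (-18, 12);  v_rel = (3, -4),  |v_rel|² = 25
v_rel×d = (3)·(12) − (-4)·(-18) = -36
since m = R²·25 − (-36)²:  R² = (1296 + 3604) / 25 = 196
R = √196 = 14  ⇒  r_B = 14 − 6 = 8

rB=8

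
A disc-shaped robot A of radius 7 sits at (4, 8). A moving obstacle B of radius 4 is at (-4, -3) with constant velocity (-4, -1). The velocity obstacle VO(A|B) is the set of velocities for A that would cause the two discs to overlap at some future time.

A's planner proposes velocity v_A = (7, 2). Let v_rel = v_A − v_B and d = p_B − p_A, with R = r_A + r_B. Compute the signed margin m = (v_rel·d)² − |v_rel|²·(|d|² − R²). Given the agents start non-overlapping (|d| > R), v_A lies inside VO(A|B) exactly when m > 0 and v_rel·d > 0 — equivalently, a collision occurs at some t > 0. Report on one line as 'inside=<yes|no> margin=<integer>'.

d = (-8, -11),  |d|² = 185;  R = 7+4 = 11,  c = 185−11² = 64
v_rel = (11, 3),  |v_rel|² = 130;  v_rel·d = (11)·(-8) + (3)·(-11) = -121
130·t² + 242·t + 64 = 0  ⇒  m = (-121)² − 130·64 = 6321
m = 6321 > 0,  v_rel·d = -121 < 0  ⇒  outside

inside=no margin=6321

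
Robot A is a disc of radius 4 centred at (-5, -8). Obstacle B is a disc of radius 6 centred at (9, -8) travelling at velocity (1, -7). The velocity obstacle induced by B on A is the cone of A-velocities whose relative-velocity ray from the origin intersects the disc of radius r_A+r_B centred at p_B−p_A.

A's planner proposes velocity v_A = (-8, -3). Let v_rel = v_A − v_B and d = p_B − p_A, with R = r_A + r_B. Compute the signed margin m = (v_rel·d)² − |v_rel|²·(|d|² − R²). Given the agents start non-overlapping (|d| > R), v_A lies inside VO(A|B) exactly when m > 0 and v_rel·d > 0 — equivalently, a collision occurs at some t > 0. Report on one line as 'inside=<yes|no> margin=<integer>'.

d = (14, 0),  |d|² = 196;  R = 4+6 = 10,  c = 196−10² = 96
v_rel = (-9, 4),  |v_rel|² = 97;  v_rel·d = (-9)·(14) + (4)·(0) = -126
97·t² + 252·t + 96 = 0  ⇒  m = (-126)² − 97·96 = 6564
m = 6564 > 0,  v_rel·d = -126 < 0  ⇒  outside

inside=no margin=6564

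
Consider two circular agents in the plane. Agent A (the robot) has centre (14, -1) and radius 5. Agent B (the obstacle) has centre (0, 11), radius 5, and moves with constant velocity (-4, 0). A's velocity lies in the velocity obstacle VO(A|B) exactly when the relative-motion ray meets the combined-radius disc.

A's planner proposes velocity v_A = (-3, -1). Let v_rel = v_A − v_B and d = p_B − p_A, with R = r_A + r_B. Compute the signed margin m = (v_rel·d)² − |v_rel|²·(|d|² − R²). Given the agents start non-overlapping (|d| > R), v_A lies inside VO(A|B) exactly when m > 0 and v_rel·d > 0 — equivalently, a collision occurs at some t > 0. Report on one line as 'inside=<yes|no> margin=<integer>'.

d = (-14, 12),  |d|² = 340;  R = 5+5 = 10,  c = 340−10² = 240
v_rel = (1, -1),  |v_rel|² = 2;  v_rel·d = (1)·(-14) + (-1)·(12) = -26
2·t² + 52·t + 240 = 0  ⇒  m = (-26)² − 2·240 = 196
m = 196 > 0,  v_rel·d = -26 < 0  ⇒  outside

inside=no margin=196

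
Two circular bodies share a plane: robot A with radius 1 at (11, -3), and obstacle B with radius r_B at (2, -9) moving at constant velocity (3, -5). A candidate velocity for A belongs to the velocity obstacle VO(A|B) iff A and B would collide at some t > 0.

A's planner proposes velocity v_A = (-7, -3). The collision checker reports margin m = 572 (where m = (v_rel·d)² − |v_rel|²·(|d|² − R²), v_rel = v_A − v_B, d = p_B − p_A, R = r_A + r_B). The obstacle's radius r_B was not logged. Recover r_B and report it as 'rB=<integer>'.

m = 572
d = (-9, -6);  v_rel = (-10, 2),  |v_rel|² = 104
v_rel×d = (-10)·(-6) − (2)·(-9) = 78
since m = R²·104 − 78²:  R² = (6084 + 572) / 104 = 64
R = √64 = 8  ⇒  r_B = 8 − 1 = 7

rB=7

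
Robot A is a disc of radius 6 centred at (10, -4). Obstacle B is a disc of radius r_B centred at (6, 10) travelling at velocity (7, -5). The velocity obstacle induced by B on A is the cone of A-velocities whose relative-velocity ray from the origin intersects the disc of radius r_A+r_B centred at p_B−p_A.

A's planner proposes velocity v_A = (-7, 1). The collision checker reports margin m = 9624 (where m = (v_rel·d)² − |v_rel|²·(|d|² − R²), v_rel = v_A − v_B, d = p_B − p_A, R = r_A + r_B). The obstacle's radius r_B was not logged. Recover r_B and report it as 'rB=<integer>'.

m = 9624
d = (-4, 14);  v_rel = (-14, 6),  |v_rel|² = 232
v_rel×d = (-14)·(14) − (6)·(-4) = -172
since m = R²·232 − (-172)²:  R² = (29584 + 9624) / 232 = 169
R = √169 = 13  ⇒  r_B = 13 − 6 = 7

rB=7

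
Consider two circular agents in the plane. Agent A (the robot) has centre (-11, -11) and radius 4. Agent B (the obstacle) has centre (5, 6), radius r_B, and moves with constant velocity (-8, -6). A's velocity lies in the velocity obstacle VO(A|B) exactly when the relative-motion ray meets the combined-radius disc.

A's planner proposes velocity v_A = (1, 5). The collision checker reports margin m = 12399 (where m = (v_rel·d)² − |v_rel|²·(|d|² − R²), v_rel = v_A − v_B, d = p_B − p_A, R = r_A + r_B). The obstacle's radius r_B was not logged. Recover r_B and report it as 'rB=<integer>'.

m = 12399
d = (16, 17);  v_rel = (9, 11),  |v_rel|² = 202
v_rel×d = (9)·(17) − (11)·(16) = -23
since m = R²·202 − (-23)²:  R² = (529 + 12399) / 202 = 64
R = √64 = 8  ⇒  r_B = 8 − 4 = 4

rB=4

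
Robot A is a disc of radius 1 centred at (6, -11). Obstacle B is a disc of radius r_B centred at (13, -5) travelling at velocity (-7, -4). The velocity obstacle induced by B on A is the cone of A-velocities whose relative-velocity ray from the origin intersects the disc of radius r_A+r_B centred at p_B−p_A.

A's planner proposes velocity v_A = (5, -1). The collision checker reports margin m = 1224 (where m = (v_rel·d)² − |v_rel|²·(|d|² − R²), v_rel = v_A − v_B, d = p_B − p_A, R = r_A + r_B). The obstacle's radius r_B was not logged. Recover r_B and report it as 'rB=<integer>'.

m = 1224
d = (7, 6);  v_rel = (12, 3),  |v_rel|² = 153
v_rel×d = (12)·(6) − (3)·(7) = 51
since m = R²·153 − 51²:  R² = (2601 + 1224) / 153 = 25
R = √25 = 5  ⇒  r_B = 5 − 1 = 4

rB=4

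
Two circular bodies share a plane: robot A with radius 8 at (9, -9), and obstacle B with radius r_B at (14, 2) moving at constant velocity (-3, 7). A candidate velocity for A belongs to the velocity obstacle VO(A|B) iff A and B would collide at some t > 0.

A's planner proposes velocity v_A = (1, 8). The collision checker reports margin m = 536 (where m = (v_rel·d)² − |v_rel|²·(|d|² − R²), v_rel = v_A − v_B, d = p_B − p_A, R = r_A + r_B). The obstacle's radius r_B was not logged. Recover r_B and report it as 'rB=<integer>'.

m = 536
d = (5, 11);  v_rel = (4, 1),  |v_rel|² = 17
v_rel×d = (4)·(11) − (1)·(5) = 39
since m = R²·17 − 39²:  R² = (1521 + 536) / 17 = 121
R = √121 = 11  ⇒  r_B = 11 − 8 = 3

rB=3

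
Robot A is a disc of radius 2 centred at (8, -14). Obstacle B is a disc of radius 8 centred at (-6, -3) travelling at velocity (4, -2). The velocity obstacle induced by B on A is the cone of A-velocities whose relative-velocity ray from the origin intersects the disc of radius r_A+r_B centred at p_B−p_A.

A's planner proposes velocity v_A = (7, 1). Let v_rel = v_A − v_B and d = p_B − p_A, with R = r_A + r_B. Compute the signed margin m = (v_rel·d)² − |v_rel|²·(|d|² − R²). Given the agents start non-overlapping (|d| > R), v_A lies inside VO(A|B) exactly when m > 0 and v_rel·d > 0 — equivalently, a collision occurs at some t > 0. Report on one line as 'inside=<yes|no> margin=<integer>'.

d = (-14, 11),  |d|² = 317;  R = 2+8 = 10,  c = 317−10² = 217
v_rel = (3, 3),  |v_rel|² = 18;  v_rel·d = (3)·(-14) + (3)·(11) = -9
18·t² + 18·t + 217 = 0  ⇒  m = (-9)² − 18·217 = -3825
m = -3825 < 0,  v_rel·d = -9 < 0  ⇒  outside

inside=no margin=-3825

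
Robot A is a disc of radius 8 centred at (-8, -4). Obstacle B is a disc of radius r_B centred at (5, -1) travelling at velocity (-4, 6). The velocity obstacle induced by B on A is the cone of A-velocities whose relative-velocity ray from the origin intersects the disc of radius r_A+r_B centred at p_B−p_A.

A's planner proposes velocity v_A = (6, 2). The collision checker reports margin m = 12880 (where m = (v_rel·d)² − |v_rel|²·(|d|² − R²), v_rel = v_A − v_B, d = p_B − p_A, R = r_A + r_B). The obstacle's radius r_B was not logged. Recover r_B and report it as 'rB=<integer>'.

m = 12880
d = (13, 3);  v_rel = (10, -4),  |v_rel|² = 116
v_rel×d = (10)·(3) − (-4)·(13) = 82
since m = R²·116 − 82²:  R² = (6724 + 12880) / 116 = 169
R = √169 = 13  ⇒  r_B = 13 − 8 = 5

rB=5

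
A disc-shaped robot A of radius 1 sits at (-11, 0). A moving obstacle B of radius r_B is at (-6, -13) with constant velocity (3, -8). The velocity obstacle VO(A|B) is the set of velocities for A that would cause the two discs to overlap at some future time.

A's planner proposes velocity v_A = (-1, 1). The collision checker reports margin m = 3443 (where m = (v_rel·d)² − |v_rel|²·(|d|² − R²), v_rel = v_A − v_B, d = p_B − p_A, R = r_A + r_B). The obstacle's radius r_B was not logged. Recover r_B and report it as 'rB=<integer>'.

m = 3443
d = (5, -13);  v_rel = (-4, 9),  |v_rel|² = 97
v_rel×d = (-4)·(-13) − (9)·(5) = 7
since m = R²·97 − 7²:  R² = (49 + 3443) / 97 = 36
R = √36 = 6  ⇒  r_B = 6 − 1 = 5

rB=5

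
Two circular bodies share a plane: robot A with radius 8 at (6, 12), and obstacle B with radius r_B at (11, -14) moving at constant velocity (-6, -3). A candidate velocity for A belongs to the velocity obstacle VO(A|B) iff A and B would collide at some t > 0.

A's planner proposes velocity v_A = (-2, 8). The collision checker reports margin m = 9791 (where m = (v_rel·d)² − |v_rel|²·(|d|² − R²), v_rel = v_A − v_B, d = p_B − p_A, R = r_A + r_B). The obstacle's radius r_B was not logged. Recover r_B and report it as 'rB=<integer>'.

m = 9791
d = (5, -26);  v_rel = (4, 11),  |v_rel|² = 137
v_rel×d = (4)·(-26) − (11)·(5) = -159
since m = R²·137 − (-159)²:  R² = (25281 + 9791) / 137 = 256
R = √256 = 16  ⇒  r_B = 16 − 8 = 8

rB=8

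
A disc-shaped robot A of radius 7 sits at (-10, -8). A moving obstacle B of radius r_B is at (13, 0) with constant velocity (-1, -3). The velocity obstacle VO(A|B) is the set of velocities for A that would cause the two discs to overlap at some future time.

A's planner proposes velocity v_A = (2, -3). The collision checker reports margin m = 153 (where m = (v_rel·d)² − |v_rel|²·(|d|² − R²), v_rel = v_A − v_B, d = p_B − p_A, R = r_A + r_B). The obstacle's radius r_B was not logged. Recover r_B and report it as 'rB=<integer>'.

m = 153
d = (23, 8);  v_rel = (3, 0),  |v_rel|² = 9
v_rel×d = (3)·(8) − (0)·(23) = 24
since m = R²·9 − 24²:  R² = (576 + 153) / 9 = 81
R = √81 = 9  ⇒  r_B = 9 − 7 = 2

rB=2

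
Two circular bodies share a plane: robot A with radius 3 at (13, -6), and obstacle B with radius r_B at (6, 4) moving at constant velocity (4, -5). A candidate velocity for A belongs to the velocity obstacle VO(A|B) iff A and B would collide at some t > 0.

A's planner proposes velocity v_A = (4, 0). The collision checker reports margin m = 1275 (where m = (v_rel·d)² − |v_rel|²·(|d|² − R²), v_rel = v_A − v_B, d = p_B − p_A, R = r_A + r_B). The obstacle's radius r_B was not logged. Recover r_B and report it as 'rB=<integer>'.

m = 1275
d = (-7, 10);  v_rel = (0, 5),  |v_rel|² = 25
v_rel×d = (0)·(10) − (5)·(-7) = 35
since m = R²·25 − 35²:  R² = (1225 + 1275) / 25 = 100
R = √100 = 10  ⇒  r_B = 10 − 3 = 7

rB=7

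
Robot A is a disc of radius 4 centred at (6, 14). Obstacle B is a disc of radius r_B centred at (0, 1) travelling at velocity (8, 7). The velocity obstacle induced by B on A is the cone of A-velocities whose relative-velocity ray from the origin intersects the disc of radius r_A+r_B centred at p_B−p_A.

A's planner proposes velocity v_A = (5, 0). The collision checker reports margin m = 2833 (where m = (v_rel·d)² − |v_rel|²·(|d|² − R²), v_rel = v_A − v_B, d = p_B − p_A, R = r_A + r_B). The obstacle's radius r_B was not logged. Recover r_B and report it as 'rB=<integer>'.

m = 2833
d = (-6, -13);  v_rel = (-3, -7),  |v_rel|² = 58
v_rel×d = (-3)·(-13) − (-7)·(-6) = -3
since m = R²·58 − (-3)²:  R² = (9 + 2833) / 58 = 49
R = √49 = 7  ⇒  r_B = 7 − 4 = 3

rB=3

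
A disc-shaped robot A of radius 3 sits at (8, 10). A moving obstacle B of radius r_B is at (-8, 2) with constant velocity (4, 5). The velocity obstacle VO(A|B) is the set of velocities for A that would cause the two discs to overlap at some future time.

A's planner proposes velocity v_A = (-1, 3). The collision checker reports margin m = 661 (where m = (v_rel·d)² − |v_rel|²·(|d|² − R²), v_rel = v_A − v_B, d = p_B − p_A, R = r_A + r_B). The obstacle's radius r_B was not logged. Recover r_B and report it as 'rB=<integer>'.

m = 661
d = (-16, -8);  v_rel = (-5, -2),  |v_rel|² = 29
v_rel×d = (-5)·(-8) − (-2)·(-16) = 8
since m = R²·29 − 8²:  R² = (64 + 661) / 29 = 25
R = √25 = 5  ⇒  r_B = 5 − 3 = 2

rB=2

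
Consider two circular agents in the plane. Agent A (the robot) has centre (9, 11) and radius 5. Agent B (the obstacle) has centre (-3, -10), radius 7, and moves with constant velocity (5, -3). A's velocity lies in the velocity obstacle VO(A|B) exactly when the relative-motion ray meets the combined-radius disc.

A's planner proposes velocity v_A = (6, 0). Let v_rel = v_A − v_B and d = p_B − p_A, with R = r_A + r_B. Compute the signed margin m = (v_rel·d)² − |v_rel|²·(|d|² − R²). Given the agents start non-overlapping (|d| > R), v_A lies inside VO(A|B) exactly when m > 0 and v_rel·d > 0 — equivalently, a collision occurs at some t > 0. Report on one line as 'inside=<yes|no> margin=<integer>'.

d = (-12, -21),  |d|² = 585;  R = 5+7 = 12,  c = 585−12² = 441
v_rel = (1, 3),  |v_rel|² = 10;  v_rel·d = (1)·(-12) + (3)·(-21) = -75
10·t² + 150·t + 441 = 0  ⇒  m = (-75)² − 10·441 = 1215
m = 1215 > 0,  v_rel·d = -75 < 0  ⇒  outside

inside=no margin=1215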